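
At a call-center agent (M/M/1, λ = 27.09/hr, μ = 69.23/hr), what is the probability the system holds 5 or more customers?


ρ = 27.09/69.23 = 0.3913
P(N ≥ n) = ρ^n = 0.3913^5 = 0.009174

Final: 0.009174


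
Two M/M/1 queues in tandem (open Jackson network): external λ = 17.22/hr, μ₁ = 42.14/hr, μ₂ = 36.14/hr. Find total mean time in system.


Each node sees arrival rate λ = 17.22/hr (tandem ⇒ throughput preserved).
W₁ = 1/(μ₁−λ) = 1/(42.14−17.22) = 0.04013 hr
W₂ = 1/(μ₂−λ) = 1/(36.14−17.22) = 0.05285 hr
W_total = W₁ + W₂ = 0.04013 + 0.05285 = 0.09298 hr

Final: 0.09298 hr


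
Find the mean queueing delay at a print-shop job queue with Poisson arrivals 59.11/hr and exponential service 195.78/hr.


ρ = 59.11/195.78 = 0.3019
Wq = ρ/(μ−λ) = 0.3019/(195.78 − 59.11) = 0.3019/136.67 = 0.002209 hr

Final: 0.002209 hr


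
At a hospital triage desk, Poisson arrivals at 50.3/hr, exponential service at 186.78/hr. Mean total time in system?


W = 1/(μ−λ) = 1/(186.78 − 50.3) = 1/136.48 = 0.007327 hr

Final: 0.007327 hr


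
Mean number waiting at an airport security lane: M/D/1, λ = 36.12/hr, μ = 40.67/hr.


ρ = 36.12/40.67 = 0.8881
M/D/1: Lq = ρ²/(2(1−ρ)) = 0.7888/(2·0.1119) = 3.52517

Final: 3.52517


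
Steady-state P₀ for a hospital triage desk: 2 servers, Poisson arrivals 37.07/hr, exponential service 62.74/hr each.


a = λ/μ = 37.07/62.74 = 0.5909; ρ = a/c = 0.2954
Σ_{k=0}^{1} a^k/k! (terms k=0..1) = 1.00000 + 0.59085 = 1.59085
Tail: a^2/(2!(1−ρ)) = 0.34911/(2·0.7046) = 0.24774
P₀ = 1/(1.59085 + 0.24774) = 1/1.83859 = 0.543894

Final: 0.543894


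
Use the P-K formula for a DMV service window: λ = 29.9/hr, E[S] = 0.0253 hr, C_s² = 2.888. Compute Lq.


ρ = λ·E[S] = 29.9·0.0253 = 0.7565
Lq = ρ²(1+C_s²)/(2(1−ρ)) = 0.5722·(1+2.888)/(2·0.2435)
= 0.5722·3.8880/0.4871 = 4.56801

Final: 4.56801


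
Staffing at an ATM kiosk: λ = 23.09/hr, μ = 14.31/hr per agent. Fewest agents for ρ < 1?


Stability requires cμ > λ ⇔ c > λ/μ.
λ/μ = 23.09/14.31 = 1.6136
Minimum integer c = ⌊1.6136⌋ + 1 = 2
Check: 2·14.31 = 28.62 > 23.09, while 1·14.31 = 14.31 ≤ 23.09

Final: 2 servers


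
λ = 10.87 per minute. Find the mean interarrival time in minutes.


Mean interarrival time = 1/λ = 1/10.87 minute = 0.09200 minute
In minutes: 0.09200 × 1 = 0.09200 min

Final: 0.09200 min


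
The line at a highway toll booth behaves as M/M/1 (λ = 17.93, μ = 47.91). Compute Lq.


ρ = 17.93/47.91 = 0.3742
Lq = ρ²/(1−ρ) = 0.1401/0.6258 = 0.2238

Final: 0.2238


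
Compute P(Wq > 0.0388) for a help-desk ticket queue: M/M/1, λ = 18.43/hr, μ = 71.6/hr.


ρ = 18.43/71.6 = 0.2574
P(Wq > t) = ρ·e^{−(μ−λ)t} = 0.2574·e^{−2.0630}
= 0.2574·0.127073 = 0.032709

Final: 0.032709


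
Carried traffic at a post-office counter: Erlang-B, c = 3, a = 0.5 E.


B(3,0.5) = 0.012658 (Erlang-B)
Carried load = a(1 − B) = 0.5·(1 − 0.012658) = 0.5·0.987342 = 0.4937 E

Final: 0.4937 Erlangs


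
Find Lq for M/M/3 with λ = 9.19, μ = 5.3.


a = λ/μ = 1.7340; ρ = a/3 = 0.5780
P₀ = 0.158826
Lq = P₀·a^c·ρ / (c!·(1−ρ)²) = 0.158826·5.21337·0.5780/(6·0.17809)
= 0.44787

Final: 0.44787


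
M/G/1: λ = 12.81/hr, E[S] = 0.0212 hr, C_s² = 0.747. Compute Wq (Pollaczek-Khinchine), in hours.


ρ = λ·E[S] = 12.81·0.0212 = 0.2716
E[S²] = E[S]²(1+C_s²) = 0.0212²·(1+0.747) = 0.0007852
Wq = λ·E[S²]/(2(1−ρ)) = 12.81·0.0007852/(2·0.7284) = 0.006904 hr

Final: 0.006904 hr


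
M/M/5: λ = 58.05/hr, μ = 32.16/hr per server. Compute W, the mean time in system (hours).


a = 1.8050; ρ = 0.3610; P₀ = 0.163760
Lq = P₀·a^c·ρ/(c!(1−ρ)²) = 0.02312
Wq = Lq/λ = 0.02312/58.05 = 0.0003983 hr
W = Wq + 1/μ = 0.0003983 + 0.03109 = 0.03149 hr

Final: 0.03149 hr


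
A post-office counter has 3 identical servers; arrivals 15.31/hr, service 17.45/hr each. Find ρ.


ρ = λ/(cμ) = 15.31/(3·17.45) = 15.31/52.35 = 0.2925

Final: 0.2925


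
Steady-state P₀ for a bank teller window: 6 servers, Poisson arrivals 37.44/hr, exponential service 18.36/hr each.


a = λ/μ = 37.44/18.36 = 2.0392; ρ = a/c = 0.3399
Σ_{k=0}^{5} a^k/k! (terms k=0..5) = 1.00000 + 2.03922 + 2.07920 + 1.41331 + 0.72051 + 0.29386 = 7.54610
Tail: a^6/(6!(1−ρ)) = 71.90829/(720·0.6601) = 0.15129
P₀ = 1/(7.54610 + 0.15129) = 1/7.69739 = 0.129914

Final: 0.129914


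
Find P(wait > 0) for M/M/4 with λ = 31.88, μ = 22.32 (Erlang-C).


a = λ/μ = 1.4283; ρ = a/4 = 0.3571
P₀ = 0.237884 (from M/M/c formula)
C(c,a) = [a^c/(c!(1−ρ))]·P₀ = [4.16195/(24·0.6429)]·0.237884
= 0.26973·0.237884 = 0.064164

Final: 0.064164


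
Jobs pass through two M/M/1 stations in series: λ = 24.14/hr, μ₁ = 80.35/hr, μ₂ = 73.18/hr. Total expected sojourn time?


Each node sees arrival rate λ = 24.14/hr (tandem ⇒ throughput preserved).
W₁ = 1/(μ₁−λ) = 1/(80.35−24.14) = 0.01779 hr
W₂ = 1/(μ₂−λ) = 1/(73.18−24.14) = 0.02039 hr
W_total = W₁ + W₂ = 0.01779 + 0.02039 = 0.03818 hr

Final: 0.03818 hr


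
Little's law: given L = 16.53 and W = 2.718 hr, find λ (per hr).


λ = L/W = 16.53/2.718 = 6.0817 /hr

Final: 6.0817 /hr


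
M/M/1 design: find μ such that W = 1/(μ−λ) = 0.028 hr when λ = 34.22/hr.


W = 1/(μ−λ) ⇒ μ − λ = 1/W = 1/0.028 = 35.7143
μ = λ + 1/W = 34.22 + 35.7143 = 69.9343 per hr

Final: 69.9343 /hr


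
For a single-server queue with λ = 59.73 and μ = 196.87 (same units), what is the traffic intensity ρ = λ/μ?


ρ = λ/μ = 59.73/196.87 = 0.3034

Final: 0.3034


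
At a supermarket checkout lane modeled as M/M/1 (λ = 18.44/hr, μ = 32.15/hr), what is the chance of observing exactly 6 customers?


ρ = 18.44/32.15 = 0.5736
P_n = (1−ρ)·ρ^n = (1 − 0.5736)·0.5736^6 = 0.4264·0.035602 = 0.015182

Final: 0.015182


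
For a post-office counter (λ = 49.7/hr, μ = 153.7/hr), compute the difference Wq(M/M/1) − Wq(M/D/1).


ρ = 49.7/153.7 = 0.3234
Wq(M/M/1) = ρ/(μ−λ) = 0.3234/104.00 = 0.003109 hr
Wq(M/D/1) = ρ/(2(μ−λ)) = 0.001555 hr
Savings = 0.003109 − 0.001555 = 0.001555 hr

Final: 0.001555 hr


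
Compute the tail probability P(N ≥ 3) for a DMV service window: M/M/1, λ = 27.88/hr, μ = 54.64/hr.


ρ = 27.88/54.64 = 0.5102
P(N ≥ n) = ρ^n = 0.5102^3 = 0.132845

Final: 0.132845


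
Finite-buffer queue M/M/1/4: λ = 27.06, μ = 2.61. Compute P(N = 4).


ρ = λ/μ = 27.06/2.61 = 10.3678
P_K = (1−ρ)ρ^K/(1−ρ^(K+1)) = (-9.3678·11554.446331)/(1 − 119794.374609)
= -108239.928277/-119793.374609 = 0.903555

Final: 0.903555


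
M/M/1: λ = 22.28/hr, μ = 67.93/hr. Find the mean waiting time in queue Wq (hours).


ρ = 22.28/67.93 = 0.3280
Wq = ρ/(μ−λ) = 0.3280/(67.93 − 22.28) = 0.3280/45.65 = 0.007185 hr

Final: 0.007185 hr


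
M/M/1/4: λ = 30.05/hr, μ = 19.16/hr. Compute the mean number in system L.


ρ = 30.05/19.16 = 1.5684
L = ρ[1 − (K+1)ρ^K + Kρ^(K+1)] / [(1−ρ)(1−ρ^(K+1))]
Numerator: 1.5684·(1 − 5·6.050564 + 4·9.489533) = 13.653164
Denominator: (-0.5684)·(-8.489533) = 4.825210
L = 13.653164/4.825210 = 2.8295

Final: 2.8295


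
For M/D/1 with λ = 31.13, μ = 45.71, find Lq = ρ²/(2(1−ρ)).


ρ = 31.13/45.71 = 0.6810
M/D/1: Lq = ρ²/(2(1−ρ)) = 0.4638/(2·0.3190) = 0.72704

Final: 0.72704


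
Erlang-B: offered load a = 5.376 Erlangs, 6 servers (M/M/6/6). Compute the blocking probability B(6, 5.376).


B(c,a) = (a^c/c!) / Σ_{k=0}^{c} a^k/k!
a^6/6! = 33.529190
Σ terms (k=0..6): 1.00000 + 5.37600 + 14.45069 + 25.89563 + 34.80373 + 37.42097 + 33.52919 = 152.476213
B = 33.529190/152.476213 = 0.219898

Final: 0.219898


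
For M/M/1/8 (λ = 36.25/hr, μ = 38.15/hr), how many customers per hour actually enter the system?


ρ = 0.9502; P_K = (1−ρ)ρ^8/(1−ρ^9) = 0.089792
λ_eff = λ(1 − P_K) = 36.25·(1 − 0.089792) = 36.25·0.910208 = 32.9950 /hr

Final: 32.9950 /hr


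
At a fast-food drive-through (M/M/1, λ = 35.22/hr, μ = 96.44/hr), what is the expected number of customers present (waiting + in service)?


ρ = λ/μ = 35.22/96.44 = 0.3652
L = ρ/(1−ρ) = 0.3652/(1 − 0.3652) = 0.3652/0.6348 = 0.5753

Final: 0.5753


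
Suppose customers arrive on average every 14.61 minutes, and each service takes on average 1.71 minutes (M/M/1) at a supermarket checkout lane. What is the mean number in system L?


λ = 60/14.61 = 4.1068 /hr
μ = 60/1.71 = 35.0877 /hr
ρ = λ/μ = 4.1068/35.0877 = 0.1170
L = ρ/(1−ρ) = 0.1170/0.8830 = 0.1326

Final: 0.1326


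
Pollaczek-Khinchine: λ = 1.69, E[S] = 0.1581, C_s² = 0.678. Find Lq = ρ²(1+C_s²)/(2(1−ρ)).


ρ = λ·E[S] = 1.69·0.1581 = 0.2672
Lq = ρ²(1+C_s²)/(2(1−ρ)) = 0.07139·(1+0.678)/(2·0.7328)
= 0.07139·1.6780/1.4656 = 0.08173

Final: 0.08173


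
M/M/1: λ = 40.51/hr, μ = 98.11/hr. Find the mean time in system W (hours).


W = 1/(μ−λ) = 1/(98.11 − 40.51) = 1/57.60 = 0.01736 hr

Final: 0.01736 hr


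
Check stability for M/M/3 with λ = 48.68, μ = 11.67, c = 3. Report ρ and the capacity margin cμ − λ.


Total capacity cμ = 3·11.67 = 35.01/hr
ρ = λ/(cμ) = 48.68/35.01 = 1.3905
Stable ⇔ ρ < 1: NO
Spare capacity = cμ − λ = 35.01 − 48.68 = -13.67/hr

Final: ρ = 1.3905; unstable; margin = -13.67/hr


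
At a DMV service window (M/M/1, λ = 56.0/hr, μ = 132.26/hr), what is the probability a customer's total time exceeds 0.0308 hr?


W ~ Exponential(μ−λ) for M/M/1.
μ − λ = 132.26 − 56.0 = 76.2600
P(W > t) = e^{−(μ−λ)t} = e^{−2.3488} = 0.095483

Final: 0.095483


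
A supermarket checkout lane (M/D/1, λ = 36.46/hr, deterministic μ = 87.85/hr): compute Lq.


ρ = 36.46/87.85 = 0.4150
M/D/1: Lq = ρ²/(2(1−ρ)) = 0.1722/(2·0.5850) = 0.14723

Final: 0.14723


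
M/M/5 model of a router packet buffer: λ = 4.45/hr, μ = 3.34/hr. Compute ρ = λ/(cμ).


ρ = λ/(cμ) = 4.45/(5·3.34) = 4.45/16.70 = 0.2665

Final: 0.2665


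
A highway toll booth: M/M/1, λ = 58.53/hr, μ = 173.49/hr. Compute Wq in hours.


ρ = 58.53/173.49 = 0.3374
Wq = ρ/(μ−λ) = 0.3374/(173.49 − 58.53) = 0.3374/114.96 = 0.002935 hr

Final: 0.002935 hr


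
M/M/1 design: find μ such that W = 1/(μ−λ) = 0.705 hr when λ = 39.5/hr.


W = 1/(μ−λ) ⇒ μ − λ = 1/W = 1/0.705 = 1.4184
μ = λ + 1/W = 39.5 + 1.4184 = 40.9184 per hr

Final: 40.9184 /hr


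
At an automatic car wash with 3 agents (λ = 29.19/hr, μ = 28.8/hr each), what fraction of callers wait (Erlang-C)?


a = λ/μ = 1.0135; ρ = a/3 = 0.3378
P₀ = 0.358520 (from M/M/c formula)
C(c,a) = [a^c/(c!(1−ρ))]·P₀ = [1.04118/(6·0.6622)]·0.358520
= 0.26207·0.358520 = 0.093957

Final: 0.093957


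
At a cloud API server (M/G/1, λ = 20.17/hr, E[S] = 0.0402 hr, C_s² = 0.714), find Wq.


ρ = λ·E[S] = 20.17·0.0402 = 0.8108
E[S²] = E[S]²(1+C_s²) = 0.0402²·(1+0.714) = 0.002770
Wq = λ·E[S²]/(2(1−ρ)) = 20.17·0.002770/(2·0.1892) = 0.14767 hr

Final: 0.14767 hr


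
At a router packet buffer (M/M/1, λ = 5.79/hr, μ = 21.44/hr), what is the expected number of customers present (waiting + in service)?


ρ = λ/μ = 5.79/21.44 = 0.2701
L = ρ/(1−ρ) = 0.2701/(1 − 0.2701) = 0.2701/0.7299 = 0.3700

Final: 0.3700


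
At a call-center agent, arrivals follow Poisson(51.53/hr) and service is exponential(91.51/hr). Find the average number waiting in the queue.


ρ = 51.53/91.51 = 0.5631
Lq = ρ²/(1−ρ) = 0.3171/0.4369 = 0.7258

Final: 0.7258


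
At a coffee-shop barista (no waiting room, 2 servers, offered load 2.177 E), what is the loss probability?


B(c,a) = (a^c/c!) / Σ_{k=0}^{c} a^k/k!
a^2/2! = 2.369665
Σ terms (k=0..2): 1.00000 + 2.17700 + 2.36966 = 5.546665
B = 2.369665/5.546665 = 0.427223

Final: 0.427223


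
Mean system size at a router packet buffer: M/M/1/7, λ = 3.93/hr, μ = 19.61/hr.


ρ = 3.93/19.61 = 0.2004
L = ρ[1 − (K+1)ρ^K + Kρ^(K+1)] / [(1−ρ)(1−ρ^(K+1))]
Numerator: 0.2004·(1 − 8·0.00001298 + 7·0.000002602) = 0.200391
Denominator: (0.7996)·(0.999997) = 0.799590
L = 0.200391/0.799590 = 0.2506

Final: 0.2506


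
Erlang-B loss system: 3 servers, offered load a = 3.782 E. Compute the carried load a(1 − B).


B(3,3.782) = 0.430363 (Erlang-B)
Carried load = a(1 − B) = 3.782·(1 − 0.430363) = 3.782·0.569637 = 2.1544 E

Final: 2.1544 Erlangs


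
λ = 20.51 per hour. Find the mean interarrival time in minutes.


Mean interarrival time = 1/λ = 1/20.51 hour = 0.04876 hour
In minutes: 0.04876 × 60 = 2.9254 min

Final: 2.9254 min


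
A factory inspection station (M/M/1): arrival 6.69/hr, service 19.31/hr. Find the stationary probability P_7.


ρ = 6.69/19.31 = 0.3465
P_n = (1−ρ)·ρ^n = (1 − 0.3465)·0.3465^7 = 0.6535·0.0005991 = 0.0003915

Final: 0.0003915


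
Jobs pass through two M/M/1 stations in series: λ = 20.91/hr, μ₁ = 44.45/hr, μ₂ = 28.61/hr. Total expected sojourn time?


Each node sees arrival rate λ = 20.91/hr (tandem ⇒ throughput preserved).
W₁ = 1/(μ₁−λ) = 1/(44.45−20.91) = 0.04248 hr
W₂ = 1/(μ₂−λ) = 1/(28.61−20.91) = 0.12987 hr
W_total = W₁ + W₂ = 0.04248 + 0.12987 = 0.17235 hr

Final: 0.17235 hr


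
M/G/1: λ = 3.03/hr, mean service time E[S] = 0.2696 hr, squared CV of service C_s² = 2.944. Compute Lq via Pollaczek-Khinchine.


ρ = λ·E[S] = 3.03·0.2696 = 0.8169
Lq = ρ²(1+C_s²)/(2(1−ρ)) = 0.6673·(1+2.944)/(2·0.1831)
= 0.6673·3.9440/0.3662 = 7.18646

Final: 7.18646


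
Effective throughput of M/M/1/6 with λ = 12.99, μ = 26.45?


ρ = 0.4911; P_K = (1−ρ)ρ^6/(1−ρ^7) = 0.007190
λ_eff = λ(1 − P_K) = 12.99·(1 − 0.007190) = 12.99·0.992810 = 12.8966 /hr

Final: 12.8966 /hr


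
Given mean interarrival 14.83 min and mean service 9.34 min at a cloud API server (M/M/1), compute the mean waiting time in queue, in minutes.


λ = 60/14.83 = 4.0459 /hr
μ = 60/9.34 = 6.4240 /hr
ρ = λ/μ = 4.0459/6.4240 = 0.6298
Wq = ρ/(μ−λ) = 0.6298/(6.4240−4.0459) = 0.26483 hr
In minutes: 0.26483·60 = 15.890 min

Final: 15.890 min


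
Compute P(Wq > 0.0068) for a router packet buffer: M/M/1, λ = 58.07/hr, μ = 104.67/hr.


ρ = 58.07/104.67 = 0.5548
P(Wq > t) = ρ·e^{−(μ−λ)t} = 0.5548·e^{−0.3169}
= 0.5548·0.728418 = 0.404120

Final: 0.404120


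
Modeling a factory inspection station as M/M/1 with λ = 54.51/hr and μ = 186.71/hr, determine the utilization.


ρ = λ/μ = 54.51/186.71 = 0.2920

Final: 0.2920


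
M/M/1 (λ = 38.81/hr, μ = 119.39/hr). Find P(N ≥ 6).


ρ = 38.81/119.39 = 0.3251
P(N ≥ n) = ρ^n = 0.3251^6 = 0.001180

Final: 0.001180


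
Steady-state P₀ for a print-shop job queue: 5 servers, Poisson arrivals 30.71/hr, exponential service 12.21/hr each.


a = λ/μ = 30.71/12.21 = 2.5152; ρ = a/c = 0.5030
Σ_{k=0}^{4} a^k/k! (terms k=0..4) = 1.00000 + 2.51515 + 3.16299 + 2.65180 + 1.66742 = 10.99737
Tail: a^5/(5!(1−ρ)) = 100.65162/(120·0.4970) = 1.68776
P₀ = 1/(10.99737 + 1.68776) = 1/12.68512 = 0.078832

Final: 0.078832


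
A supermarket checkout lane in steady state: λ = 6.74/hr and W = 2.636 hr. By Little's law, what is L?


L = λW = 6.74·2.636 = 17.7666

Final: 17.7666


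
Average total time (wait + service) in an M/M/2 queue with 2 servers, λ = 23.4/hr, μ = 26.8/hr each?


a = 0.8731; ρ = 0.4366; P₀ = 0.392208
Lq = P₀·a^c·ρ/(c!(1−ρ)²) = 0.20560
Wq = Lq/λ = 0.20560/23.4 = 0.008786 hr
W = Wq + 1/μ = 0.008786 + 0.03731 = 0.04610 hr

Final: 0.04610 hr


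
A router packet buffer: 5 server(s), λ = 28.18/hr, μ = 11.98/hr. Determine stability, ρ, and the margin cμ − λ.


Total capacity cμ = 5·11.98 = 59.90/hr
ρ = λ/(cμ) = 28.18/59.90 = 0.4705
Stable ⇔ ρ < 1: YES
Spare capacity = cμ − λ = 59.90 − 28.18 = 31.72/hr

Final: ρ = 0.4705; stable; margin = 31.72/hr


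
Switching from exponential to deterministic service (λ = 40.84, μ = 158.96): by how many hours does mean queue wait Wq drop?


ρ = 40.84/158.96 = 0.2569
Wq(M/M/1) = ρ/(μ−λ) = 0.2569/118.12 = 0.002175 hr
Wq(M/D/1) = ρ/(2(μ−λ)) = 0.001088 hr
Savings = 0.002175 − 0.001088 = 0.001088 hr

Final: 0.001088 hr


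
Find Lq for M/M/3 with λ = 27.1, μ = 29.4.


a = λ/μ = 0.9218; ρ = a/3 = 0.3073
P₀ = 0.394474
Lq = P₀·a^c·ρ / (c!·(1−ρ)²) = 0.394474·0.78319·0.3073/(6·0.47989)
= 0.03297

Final: 0.03297


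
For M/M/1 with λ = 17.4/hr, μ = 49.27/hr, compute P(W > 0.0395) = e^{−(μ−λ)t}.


W ~ Exponential(μ−λ) for M/M/1.
μ − λ = 49.27 − 17.4 = 31.8700
P(W > t) = e^{−(μ−λ)t} = e^{−1.2589} = 0.283976

Final: 0.283976


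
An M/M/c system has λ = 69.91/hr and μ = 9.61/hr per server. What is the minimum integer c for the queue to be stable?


Stability requires cμ > λ ⇔ c > λ/μ.
λ/μ = 69.91/9.61 = 7.2747
Minimum integer c = ⌊7.2747⌋ + 1 = 8
Check: 8·9.61 = 76.88 > 69.91, while 7·9.61 = 67.27 ≤ 69.91

Final: 8 servers


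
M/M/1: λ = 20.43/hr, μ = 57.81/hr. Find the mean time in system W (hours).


W = 1/(μ−λ) = 1/(57.81 − 20.43) = 1/37.38 = 0.02675 hr

Final: 0.02675 hr


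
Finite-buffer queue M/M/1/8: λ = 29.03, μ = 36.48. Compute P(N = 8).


ρ = λ/μ = 29.03/36.48 = 0.7958
P_K = (1−ρ)ρ^K/(1−ρ^(K+1)) = (0.2042·0.160819)/(1 − 0.127976)
= 0.032843/0.872024 = 0.037663

Final: 0.037663


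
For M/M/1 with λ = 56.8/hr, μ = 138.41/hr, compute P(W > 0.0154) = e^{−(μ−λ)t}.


W ~ Exponential(μ−λ) for M/M/1.
μ − λ = 138.41 − 56.8 = 81.6100
P(W > t) = e^{−(μ−λ)t} = e^{−1.2568} = 0.284565

Final: 0.284565


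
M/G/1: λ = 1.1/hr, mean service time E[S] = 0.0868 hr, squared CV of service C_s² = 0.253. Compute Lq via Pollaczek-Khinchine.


ρ = λ·E[S] = 1.1·0.0868 = 0.09548
Lq = ρ²(1+C_s²)/(2(1−ρ)) = 0.009116·(1+0.253)/(2·0.9045)
= 0.009116·1.2530/1.8090 = 0.006314

Final: 0.006314


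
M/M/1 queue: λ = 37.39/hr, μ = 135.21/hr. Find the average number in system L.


ρ = λ/μ = 37.39/135.21 = 0.2765
L = ρ/(1−ρ) = 0.2765/(1 − 0.2765) = 0.2765/0.7235 = 0.3822

Final: 0.3822


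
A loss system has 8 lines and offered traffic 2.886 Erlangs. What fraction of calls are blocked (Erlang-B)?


B(c,a) = (a^c/c!) / Σ_{k=0}^{c} a^k/k!
a^8/8! = 0.119358
Σ terms (k=0..8): 1.00000 + 2.88600 + 4.16450 + 4.00625 + 2.89051 + 1.66840 + 0.80250 + 0.33086 + 0.11936 = 17.868371
B = 0.119358/17.868371 = 0.006680

Final: 0.006680


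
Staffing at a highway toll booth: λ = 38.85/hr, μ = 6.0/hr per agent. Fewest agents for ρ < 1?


Stability requires cμ > λ ⇔ c > λ/μ.
λ/μ = 38.85/6.0 = 6.4750
Minimum integer c = ⌊6.4750⌋ + 1 = 7
Check: 7·6.0 = 42.00 > 38.85, while 6·6.0 = 36.00 ≤ 38.85

Final: 7 servers


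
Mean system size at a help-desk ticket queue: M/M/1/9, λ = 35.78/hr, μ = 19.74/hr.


ρ = 35.78/19.74 = 1.8126
L = ρ[1 − (K+1)ρ^K + Kρ^(K+1)] / [(1−ρ)(1−ρ^(K+1))]
Numerator: 1.8126·(1 − 10·211.173147 + 9·382.764700) = 2418.232875
Denominator: (-0.8126)·(-381.764700) = 310.207994
L = 2418.232875/310.207994 = 7.7955

Final: 7.7955


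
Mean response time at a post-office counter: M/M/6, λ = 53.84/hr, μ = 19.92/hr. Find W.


a = 2.7028; ρ = 0.4505; P₀ = 0.066414
Lq = P₀·a^c·ρ/(c!(1−ρ)²) = 0.05364
Wq = Lq/λ = 0.05364/53.84 = 0.0009963 hr
W = Wq + 1/μ = 0.0009963 + 0.05020 = 0.05120 hr

Final: 0.05120 hr


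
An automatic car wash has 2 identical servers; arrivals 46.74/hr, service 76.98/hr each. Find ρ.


ρ = λ/(cμ) = 46.74/(2·76.98) = 46.74/153.96 = 0.3036

Final: 0.3036


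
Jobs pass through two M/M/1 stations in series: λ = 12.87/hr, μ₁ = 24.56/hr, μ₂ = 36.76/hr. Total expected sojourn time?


Each node sees arrival rate λ = 12.87/hr (tandem ⇒ throughput preserved).
W₁ = 1/(μ₁−λ) = 1/(24.56−12.87) = 0.08554 hr
W₂ = 1/(μ₂−λ) = 1/(36.76−12.87) = 0.04186 hr
W_total = W₁ + W₂ = 0.08554 + 0.04186 = 0.12740 hr

Final: 0.12740 hr


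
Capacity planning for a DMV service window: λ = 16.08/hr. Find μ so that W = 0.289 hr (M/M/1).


W = 1/(μ−λ) ⇒ μ − λ = 1/W = 1/0.289 = 3.4602
μ = λ + 1/W = 16.08 + 3.4602 = 19.5402 per hr

Final: 19.5402 /hr


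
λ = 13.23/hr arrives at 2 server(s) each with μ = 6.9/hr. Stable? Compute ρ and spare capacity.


Total capacity cμ = 2·6.9 = 13.80/hr
ρ = λ/(cμ) = 13.23/13.80 = 0.9587
Stable ⇔ ρ < 1: YES
Spare capacity = cμ − λ = 13.80 − 13.23 = 0.57/hr

Final: ρ = 0.9587; stable; margin = 0.57/hr


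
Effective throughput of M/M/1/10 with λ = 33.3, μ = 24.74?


ρ = 1.3460; P_K = (1−ρ)ρ^10/(1−ρ^11) = 0.267229
λ_eff = λ(1 − P_K) = 33.3·(1 − 0.267229) = 33.3·0.732771 = 24.4013 /hr

Final: 24.4013 /hr


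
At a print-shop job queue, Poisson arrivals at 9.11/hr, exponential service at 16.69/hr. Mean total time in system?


W = 1/(μ−λ) = 1/(16.69 − 9.11) = 1/7.58 = 0.1319 hr

Final: 0.1319 hr


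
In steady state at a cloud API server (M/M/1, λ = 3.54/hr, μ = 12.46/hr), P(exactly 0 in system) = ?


ρ = 3.54/12.46 = 0.2841
P_n = (1−ρ)·ρ^n = (1 − 0.2841)·0.2841^0 = 0.7159·1.000000 = 0.715891

Final: 0.715891


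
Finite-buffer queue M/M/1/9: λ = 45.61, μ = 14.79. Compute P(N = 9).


ρ = λ/μ = 45.61/14.79 = 3.0838
P_K = (1−ρ)ρ^K/(1−ρ^(K+1)) = (-2.0838·25224.762401)/(1 − 77789.142199)
= -52564.379798/-77788.142199 = 0.675738

Final: 0.675738


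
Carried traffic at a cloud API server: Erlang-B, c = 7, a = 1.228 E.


B(7,1.228) = 0.0002447 (Erlang-B)
Carried load = a(1 − B) = 1.228·(1 − 0.0002447) = 1.228·0.999755 = 1.2277 E

Final: 1.2277 Erlangs


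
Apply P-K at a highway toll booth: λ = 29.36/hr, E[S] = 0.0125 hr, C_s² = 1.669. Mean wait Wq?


ρ = λ·E[S] = 29.36·0.0125 = 0.3670
E[S²] = E[S]²(1+C_s²) = 0.0125²·(1+1.669) = 0.0004170
Wq = λ·E[S²]/(2(1−ρ)) = 29.36·0.0004170/(2·0.6330) = 0.009671 hr

Final: 0.009671 hr


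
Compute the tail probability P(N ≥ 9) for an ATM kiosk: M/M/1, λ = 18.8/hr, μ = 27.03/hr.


ρ = 18.8/27.03 = 0.6955
P(N ≥ n) = ρ^n = 0.6955^9 = 0.038090

Final: 0.038090


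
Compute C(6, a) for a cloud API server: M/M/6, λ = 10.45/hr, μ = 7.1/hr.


a = λ/μ = 1.4718; ρ = a/6 = 0.2453
P₀ = 0.229454 (from M/M/c formula)
C(c,a) = [a^c/(c!(1−ρ))]·P₀ = [10.16594/(720·0.7547)]·0.229454
= 0.01871·0.229454 = 0.004293

Final: 0.004293


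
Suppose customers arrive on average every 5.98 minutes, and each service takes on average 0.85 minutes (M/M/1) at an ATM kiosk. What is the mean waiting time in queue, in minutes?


λ = 60/5.98 = 10.0334 /hr
μ = 60/0.85 = 70.5882 /hr
ρ = λ/μ = 10.0334/70.5882 = 0.1421
Wq = ρ/(μ−λ) = 0.1421/(70.5882−10.0334) = 0.002347 hr
In minutes: 0.002347·60 = 0.1408 min

Final: 0.1408 min


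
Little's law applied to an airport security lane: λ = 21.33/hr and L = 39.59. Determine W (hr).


W = L/λ = 39.59/21.33 = 1.8561 hr

Final: 1.8561 hr


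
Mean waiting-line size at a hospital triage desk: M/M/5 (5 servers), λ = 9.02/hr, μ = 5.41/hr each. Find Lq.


a = λ/μ = 1.6673; ρ = a/5 = 0.3335
P₀ = 0.188228
Lq = P₀·a^c·ρ / (c!·(1−ρ)²) = 0.188228·12.88387·0.3335/(120·0.44428)
= 0.01517

Final: 0.01517


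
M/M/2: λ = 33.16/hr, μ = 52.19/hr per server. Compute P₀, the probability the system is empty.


a = λ/μ = 33.16/52.19 = 0.6354; ρ = a/c = 0.3177
Σ_{k=0}^{1} a^k/k! (terms k=0..1) = 1.00000 + 0.63537 = 1.63537
Tail: a^2/(2!(1−ρ)) = 0.40370/(2·0.6823) = 0.29583
P₀ = 1/(1.63537 + 0.29583) = 1/1.93120 = 0.517813

Final: 0.517813


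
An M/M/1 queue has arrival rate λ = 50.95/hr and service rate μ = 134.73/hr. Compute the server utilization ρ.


ρ = λ/μ = 50.95/134.73 = 0.3782

Final: 0.3782


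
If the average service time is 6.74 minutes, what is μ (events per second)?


μ = 1/(service time) in consistent units.
1 second = 0.0166667 min, so μ = 0.0166667/6.74 = 0.002473 per second

Final: 0.002473 /sec


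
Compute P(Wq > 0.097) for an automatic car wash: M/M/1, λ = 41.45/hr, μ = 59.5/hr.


ρ = 41.45/59.5 = 0.6966
P(Wq > t) = ρ·e^{−(μ−λ)t} = 0.6966·e^{−1.7508}
= 0.6966·0.173626 = 0.120955

Final: 0.120955


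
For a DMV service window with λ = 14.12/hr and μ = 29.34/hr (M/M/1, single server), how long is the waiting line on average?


ρ = 14.12/29.34 = 0.4813
Lq = ρ²/(1−ρ) = 0.2316/0.5187 = 0.4465

Final: 0.4465


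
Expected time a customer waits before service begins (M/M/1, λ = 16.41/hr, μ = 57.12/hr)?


ρ = 16.41/57.12 = 0.2873
Wq = ρ/(μ−λ) = 0.2873/(57.12 − 16.41) = 0.2873/40.71 = 0.007057 hr

Final: 0.007057 hr


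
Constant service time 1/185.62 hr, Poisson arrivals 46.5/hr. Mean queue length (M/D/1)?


ρ = 46.5/185.62 = 0.2505
M/D/1: Lq = ρ²/(2(1−ρ)) = 0.06276/(2·0.7495) = 0.04187

Final: 0.04187


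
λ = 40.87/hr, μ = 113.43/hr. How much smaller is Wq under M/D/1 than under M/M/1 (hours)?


ρ = 40.87/113.43 = 0.3603
Wq(M/M/1) = ρ/(μ−λ) = 0.3603/72.56 = 0.004966 hr
Wq(M/D/1) = ρ/(2(μ−λ)) = 0.002483 hr
Savings = 0.004966 − 0.002483 = 0.002483 hr

Final: 0.002483 hr


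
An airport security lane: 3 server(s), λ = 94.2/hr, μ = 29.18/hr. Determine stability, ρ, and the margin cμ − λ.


Total capacity cμ = 3·29.18 = 87.54/hr
ρ = λ/(cμ) = 94.2/87.54 = 1.0761
Stable ⇔ ρ < 1: NO
Spare capacity = cμ − λ = 87.54 − 94.2 = -6.66/hr

Final: ρ = 1.0761; unstable; margin = -6.66/hr


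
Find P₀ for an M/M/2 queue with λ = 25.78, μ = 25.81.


a = λ/μ = 25.78/25.81 = 0.9988; ρ = a/c = 0.4994
Σ_{k=0}^{1} a^k/k! (terms k=0..1) = 1.00000 + 0.99884 = 1.99884
Tail: a^2/(2!(1−ρ)) = 0.99768/(2·0.5006) = 0.99652
P₀ = 1/(1.99884 + 0.99652) = 1/2.99536 = 0.333850

Final: 0.333850


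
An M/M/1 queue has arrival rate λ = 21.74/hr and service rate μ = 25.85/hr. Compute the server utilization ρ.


ρ = λ/μ = 21.74/25.85 = 0.8410

Final: 0.8410


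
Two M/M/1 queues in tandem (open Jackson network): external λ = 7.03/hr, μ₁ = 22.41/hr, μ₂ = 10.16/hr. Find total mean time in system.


Each node sees arrival rate λ = 7.03/hr (tandem ⇒ throughput preserved).
W₁ = 1/(μ₁−λ) = 1/(22.41−7.03) = 0.06502 hr
W₂ = 1/(μ₂−λ) = 1/(10.16−7.03) = 0.31949 hr
W_total = W₁ + W₂ = 0.06502 + 0.31949 = 0.38451 hr

Final: 0.38451 hr


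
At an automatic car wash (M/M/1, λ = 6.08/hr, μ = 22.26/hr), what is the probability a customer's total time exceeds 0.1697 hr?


W ~ Exponential(μ−λ) for M/M/1.
μ − λ = 22.26 − 6.08 = 16.1800
P(W > t) = e^{−(μ−λ)t} = e^{−2.7457} = 0.064200

Final: 0.064200


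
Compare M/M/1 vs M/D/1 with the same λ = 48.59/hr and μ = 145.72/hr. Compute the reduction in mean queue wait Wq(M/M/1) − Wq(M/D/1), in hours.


ρ = 48.59/145.72 = 0.3334
Wq(M/M/1) = ρ/(μ−λ) = 0.3334/97.13 = 0.003433 hr
Wq(M/D/1) = ρ/(2(μ−λ)) = 0.001717 hr
Savings = 0.003433 − 0.001717 = 0.001717 hr

Final: 0.001717 hr


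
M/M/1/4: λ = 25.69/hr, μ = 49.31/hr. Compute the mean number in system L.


ρ = 25.69/49.31 = 0.5210
L = ρ[1 − (K+1)ρ^K + Kρ^(K+1)] / [(1−ρ)(1−ρ^(K+1))]
Numerator: 0.5210·(1 − 5·0.073674 + 4·0.038384) = 0.409062
Denominator: (0.4790)·(0.961616) = 0.460624
L = 0.409062/0.460624 = 0.8881

Final: 0.8881


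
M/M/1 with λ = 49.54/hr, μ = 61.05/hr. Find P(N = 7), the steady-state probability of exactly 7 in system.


ρ = 49.54/61.05 = 0.8115
P_n = (1−ρ)·ρ^n = (1 − 0.8115)·0.8115^7 = 0.1885·0.231682 = 0.043680

Final: 0.043680


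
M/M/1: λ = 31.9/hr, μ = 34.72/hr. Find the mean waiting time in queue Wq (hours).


ρ = 31.9/34.72 = 0.9188
Wq = ρ/(μ−λ) = 0.9188/(34.72 − 31.9) = 0.9188/2.82 = 0.3258 hr

Final: 0.3258 hr


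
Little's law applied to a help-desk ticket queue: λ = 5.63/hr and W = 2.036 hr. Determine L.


L = λW = 5.63·2.036 = 11.4627

Final: 11.4627


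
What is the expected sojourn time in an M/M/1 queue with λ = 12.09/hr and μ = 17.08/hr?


W = 1/(μ−λ) = 1/(17.08 − 12.09) = 1/4.99 = 0.2004 hr

Final: 0.2004 hr


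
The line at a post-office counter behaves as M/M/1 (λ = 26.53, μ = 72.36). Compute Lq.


ρ = 26.53/72.36 = 0.3666
Lq = ρ²/(1−ρ) = 0.1344/0.6334 = 0.2122

Final: 0.2122


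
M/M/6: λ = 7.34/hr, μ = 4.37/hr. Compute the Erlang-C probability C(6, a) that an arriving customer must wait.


a = λ/μ = 1.6796; ρ = a/6 = 0.2799
P₀ = 0.186348 (from M/M/c formula)
C(c,a) = [a^c/(c!(1−ρ))]·P₀ = [22.45369/(720·0.7201)]·0.186348
= 0.04331·0.186348 = 0.008071

Final: 0.008071


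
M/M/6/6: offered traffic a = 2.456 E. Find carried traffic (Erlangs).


B(6,2.456) = 0.026491 (Erlang-B)
Carried load = a(1 − B) = 2.456·(1 − 0.026491) = 2.456·0.973509 = 2.3909 E

Final: 2.3909 Erlangs


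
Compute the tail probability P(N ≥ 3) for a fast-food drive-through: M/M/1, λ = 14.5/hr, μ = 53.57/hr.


ρ = 14.5/53.57 = 0.2707
P(N ≥ n) = ρ^n = 0.2707^3 = 0.019831

Final: 0.019831


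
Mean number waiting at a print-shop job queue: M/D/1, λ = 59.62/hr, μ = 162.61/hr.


ρ = 59.62/162.61 = 0.3666
M/D/1: Lq = ρ²/(2(1−ρ)) = 0.1344/(2·0.6334) = 0.10612

Final: 0.10612


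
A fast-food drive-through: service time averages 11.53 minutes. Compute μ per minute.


μ = 1/(service time) in consistent units.
1 minute = 1 min, so μ = 1/11.53 = 0.08673 per minute

Final: 0.08673 /min


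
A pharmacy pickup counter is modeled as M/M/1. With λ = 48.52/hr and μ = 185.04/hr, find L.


ρ = λ/μ = 48.52/185.04 = 0.2622
L = ρ/(1−ρ) = 0.2622/(1 − 0.2622) = 0.2622/0.7378 = 0.3554

Final: 0.3554


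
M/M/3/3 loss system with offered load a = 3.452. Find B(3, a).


B(c,a) = (a^c/c!) / Σ_{k=0}^{c} a^k/k!
a^3/3! = 6.855847
Σ terms (k=0..3): 1.00000 + 3.45200 + 5.95815 + 6.85585 = 17.265999
B = 6.855847/17.265999 = 0.397072

Final: 0.397072


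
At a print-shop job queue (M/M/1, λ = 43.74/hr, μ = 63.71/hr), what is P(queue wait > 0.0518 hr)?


ρ = 43.74/63.71 = 0.6865
P(Wq > t) = ρ·e^{−(μ−λ)t} = 0.6865·e^{−1.0344}
= 0.6865·0.355423 = 0.244015

Final: 0.244015


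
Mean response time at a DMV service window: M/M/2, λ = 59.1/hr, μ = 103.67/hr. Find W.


a = 0.5701; ρ = 0.2850; P₀ = 0.556373
Lq = P₀·a^c·ρ/(c!(1−ρ)²) = 0.05041
Wq = Lq/λ = 0.05041/59.1 = 0.0008530 hr
W = Wq + 1/μ = 0.0008530 + 0.009646 = 0.01050 hr

Final: 0.01050 hr


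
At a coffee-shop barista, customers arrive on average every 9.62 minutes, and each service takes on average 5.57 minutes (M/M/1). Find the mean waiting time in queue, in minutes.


λ = 60/9.62 = 6.2370 /hr
μ = 60/5.57 = 10.7720 /hr
ρ = λ/μ = 6.2370/10.7720 = 0.5790
Wq = ρ/(μ−λ) = 0.5790/(10.7720−6.2370) = 0.12767 hr
In minutes: 0.12767·60 = 7.660 min

Final: 7.660 min


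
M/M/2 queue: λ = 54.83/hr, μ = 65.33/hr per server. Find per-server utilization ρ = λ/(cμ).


ρ = λ/(cμ) = 54.83/(2·65.33) = 54.83/130.66 = 0.4196

Final: 0.4196


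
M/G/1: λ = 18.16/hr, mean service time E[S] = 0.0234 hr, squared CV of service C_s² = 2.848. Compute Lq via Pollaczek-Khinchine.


ρ = λ·E[S] = 18.16·0.0234 = 0.4249
Lq = ρ²(1+C_s²)/(2(1−ρ)) = 0.1806·(1+2.848)/(2·0.5751)
= 0.1806·3.8480/1.1501 = 0.60417

Final: 0.60417


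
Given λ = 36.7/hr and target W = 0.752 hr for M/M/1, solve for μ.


W = 1/(μ−λ) ⇒ μ − λ = 1/W = 1/0.752 = 1.3298
μ = λ + 1/W = 36.7 + 1.3298 = 38.0298 per hr

Final: 38.0298 /hr


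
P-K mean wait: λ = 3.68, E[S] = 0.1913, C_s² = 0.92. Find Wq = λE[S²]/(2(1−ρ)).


ρ = λ·E[S] = 3.68·0.1913 = 0.7040
E[S²] = E[S]²(1+C_s²) = 0.1913²·(1+0.92) = 0.070264
Wq = λ·E[S²]/(2(1−ρ)) = 3.68·0.070264/(2·0.2960) = 0.43675 hr

Final: 0.43675 hr


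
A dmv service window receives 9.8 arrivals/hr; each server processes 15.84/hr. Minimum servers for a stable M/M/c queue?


Stability requires cμ > λ ⇔ c > λ/μ.
λ/μ = 9.8/15.84 = 0.6187
Minimum integer c = ⌊0.6187⌋ + 1 = 1
Check: 1·15.84 = 15.84 > 9.8, while 0·15.84 = 0.00 ≤ 9.8

Final: 1 servers


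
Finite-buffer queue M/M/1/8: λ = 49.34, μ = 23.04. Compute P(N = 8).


ρ = λ/μ = 49.34/23.04 = 2.1415
P_K = (1−ρ)ρ^K/(1−ρ^(K+1)) = (-1.1415·442.316727)/(1 − 947.218199)
= -504.901472/-946.218199 = 0.533599

Final: 0.533599


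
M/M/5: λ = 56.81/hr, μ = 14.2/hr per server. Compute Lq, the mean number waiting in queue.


a = λ/μ = 4.0007; ρ = a/5 = 0.8001
P₀ = 0.012973
Lq = P₀·a^c·ρ / (c!·(1−ρ)²) = 0.012973·1024.90173·0.8001/(120·0.03994)
= 2.21949

Final: 2.21949


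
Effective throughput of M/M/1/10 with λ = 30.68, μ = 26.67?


ρ = 1.1504; P_K = (1−ρ)ρ^10/(1−ρ^11) = 0.166335
λ_eff = λ(1 − P_K) = 30.68·(1 − 0.166335) = 30.68·0.833665 = 25.5768 /hr

Final: 25.5768 /hr


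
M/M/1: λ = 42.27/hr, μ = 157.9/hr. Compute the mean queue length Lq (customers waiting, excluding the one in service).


ρ = 42.27/157.9 = 0.2677
Lq = ρ²/(1−ρ) = 0.07166/0.7323 = 0.09786

Final: 0.09786


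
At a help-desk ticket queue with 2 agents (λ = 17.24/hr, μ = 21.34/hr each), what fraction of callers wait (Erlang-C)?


a = λ/μ = 0.8079; ρ = a/2 = 0.4039
P₀ = 0.424566 (from M/M/c formula)
C(c,a) = [a^c/(c!(1−ρ))]·P₀ = [0.65266/(2·0.5961)]·0.424566
= 0.54747·0.424566 = 0.232439

Final: 0.232439


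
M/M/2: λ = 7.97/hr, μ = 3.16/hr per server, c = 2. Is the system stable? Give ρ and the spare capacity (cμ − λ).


Total capacity cμ = 2·3.16 = 6.32/hr
ρ = λ/(cμ) = 7.97/6.32 = 1.2611
Stable ⇔ ρ < 1: NO
Spare capacity = cμ − λ = 6.32 − 7.97 = -1.65/hr

Final: ρ = 1.2611; unstable; margin = -1.65/hr


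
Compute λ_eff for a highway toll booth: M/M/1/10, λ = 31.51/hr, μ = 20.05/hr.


ρ = 1.5716; P_K = (1−ρ)ρ^10/(1−ρ^11) = 0.366230
λ_eff = λ(1 − P_K) = 31.51·(1 − 0.366230) = 31.51·0.633770 = 19.9701 /hr

Final: 19.9701 /hr


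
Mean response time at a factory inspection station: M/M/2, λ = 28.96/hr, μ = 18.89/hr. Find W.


a = 1.5331; ρ = 0.7665; P₀ = 0.132155
Lq = P₀·a^c·ρ/(c!(1−ρ)²) = 2.18428
Wq = Lq/λ = 2.18428/28.96 = 0.07542 hr
W = Wq + 1/μ = 0.07542 + 0.05294 = 0.12836 hr

Final: 0.12836 hr


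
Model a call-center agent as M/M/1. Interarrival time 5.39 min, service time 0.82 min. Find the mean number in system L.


λ = 60/5.39 = 11.1317 /hr
μ = 60/0.82 = 73.1707 /hr
ρ = λ/μ = 11.1317/73.1707 = 0.1521
L = ρ/(1−ρ) = 0.1521/0.8479 = 0.1794

Final: 0.1794


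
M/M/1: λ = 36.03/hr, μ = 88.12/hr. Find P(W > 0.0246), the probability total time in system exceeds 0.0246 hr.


W ~ Exponential(μ−λ) for M/M/1.
μ − λ = 88.12 − 36.03 = 52.0900
P(W > t) = e^{−(μ−λ)t} = e^{−1.2814} = 0.277644

Final: 0.277644


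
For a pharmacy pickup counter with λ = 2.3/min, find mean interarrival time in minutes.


Mean interarrival time = 1/λ = 1/2.3 minute = 0.43478 minute
In minutes: 0.43478 × 1 = 0.4348 min

Final: 0.4348 min


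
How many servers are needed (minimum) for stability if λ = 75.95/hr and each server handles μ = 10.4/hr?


Stability requires cμ > λ ⇔ c > λ/μ.
λ/μ = 75.95/10.4 = 7.3029
Minimum integer c = ⌊7.3029⌋ + 1 = 8
Check: 8·10.4 = 83.20 > 75.95, while 7·10.4 = 72.80 ≤ 75.95

Final: 8 servers


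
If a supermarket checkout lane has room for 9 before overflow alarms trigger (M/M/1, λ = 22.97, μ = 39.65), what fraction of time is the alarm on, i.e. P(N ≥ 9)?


ρ = 22.97/39.65 = 0.5793
P(N ≥ n) = ρ^n = 0.5793^9 = 0.007350

Final: 0.007350


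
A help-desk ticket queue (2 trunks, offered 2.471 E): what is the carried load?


B(2,2.471) = 0.467958 (Erlang-B)
Carried load = a(1 − B) = 2.471·(1 − 0.467958) = 2.471·0.532042 = 1.3147 E

Final: 1.3147 Erlangs


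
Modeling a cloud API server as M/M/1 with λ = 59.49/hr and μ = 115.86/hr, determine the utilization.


ρ = λ/μ = 59.49/115.86 = 0.5135

Final: 0.5135


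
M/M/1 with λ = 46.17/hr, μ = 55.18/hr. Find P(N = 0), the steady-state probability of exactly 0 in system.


ρ = 46.17/55.18 = 0.8367
P_n = (1−ρ)·ρ^n = (1 − 0.8367)·0.8367^0 = 0.1633·1.000000 = 0.163284

Final: 0.163284


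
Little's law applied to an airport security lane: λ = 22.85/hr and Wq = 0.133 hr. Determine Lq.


Lq = λWq = 22.85·0.133 = 3.0391

Final: 3.0391


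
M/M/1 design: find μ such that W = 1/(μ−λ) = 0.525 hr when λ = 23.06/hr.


W = 1/(μ−λ) ⇒ μ − λ = 1/W = 1/0.525 = 1.9048
μ = λ + 1/W = 23.06 + 1.9048 = 24.9648 per hr

Final: 24.9648 /hr


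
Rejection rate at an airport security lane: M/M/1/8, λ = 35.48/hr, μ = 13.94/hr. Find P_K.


ρ = λ/μ = 35.48/13.94 = 2.5452
P_K = (1−ρ)ρ^K/(1−ρ^(K+1)) = (-1.5452·1761.029776)/(1 − 4482.161869)
= -2721.132093/-4481.161869 = 0.607238

Final: 0.607238


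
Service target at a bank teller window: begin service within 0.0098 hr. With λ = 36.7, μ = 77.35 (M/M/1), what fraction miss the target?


ρ = 36.7/77.35 = 0.4745
P(Wq > t) = ρ·e^{−(μ−λ)t} = 0.4745·e^{−0.3984}
= 0.4745·0.671414 = 0.318563

Final: 0.318563


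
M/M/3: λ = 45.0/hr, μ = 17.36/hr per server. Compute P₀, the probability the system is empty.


a = λ/μ = 45.0/17.36 = 2.5922; ρ = a/c = 0.8641
Σ_{k=0}^{2} a^k/k! (terms k=0..2) = 1.00000 + 2.59217 + 3.35966 = 6.95183
Tail: a^3/(3!(1−ρ)) = 17.41760/(6·0.1359) = 21.35378
P₀ = 1/(6.95183 + 21.35378) = 1/28.30561 = 0.035329

Final: 0.035329


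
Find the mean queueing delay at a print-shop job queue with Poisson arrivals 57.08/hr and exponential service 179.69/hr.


ρ = 57.08/179.69 = 0.3177
Wq = ρ/(μ−λ) = 0.3177/(179.69 − 57.08) = 0.3177/122.61 = 0.002591 hr

Final: 0.002591 hr


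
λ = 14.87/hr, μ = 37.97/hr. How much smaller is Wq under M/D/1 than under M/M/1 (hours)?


ρ = 14.87/37.97 = 0.3916
Wq(M/M/1) = ρ/(μ−λ) = 0.3916/23.10 = 0.01695 hr
Wq(M/D/1) = ρ/(2(μ−λ)) = 0.008477 hr
Savings = 0.01695 − 0.008477 = 0.008477 hr

Final: 0.008477 hr


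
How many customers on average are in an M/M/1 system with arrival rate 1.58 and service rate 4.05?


ρ = λ/μ = 1.58/4.05 = 0.3901
L = ρ/(1−ρ) = 0.3901/(1 − 0.3901) = 0.3901/0.6099 = 0.6397

Final: 0.6397


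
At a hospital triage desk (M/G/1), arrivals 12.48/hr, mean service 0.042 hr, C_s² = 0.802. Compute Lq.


ρ = λ·E[S] = 12.48·0.042 = 0.5242
Lq = ρ²(1+C_s²)/(2(1−ρ)) = 0.2747·(1+0.802)/(2·0.4758)
= 0.2747·1.8020/0.9517 = 0.52023

Final: 0.52023


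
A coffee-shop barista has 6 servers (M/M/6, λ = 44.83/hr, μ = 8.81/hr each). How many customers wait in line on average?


a = λ/μ = 5.0885; ρ = a/6 = 0.8481
P₀ = 0.003905
Lq = P₀·a^c·ρ / (c!·(1−ρ)²) = 0.003905·17360.29028·0.8481/(720·0.02308)
= 3.46026

Final: 3.46026


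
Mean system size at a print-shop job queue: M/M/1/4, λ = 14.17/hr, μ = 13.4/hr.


ρ = 14.17/13.4 = 1.0575
L = ρ[1 − (K+1)ρ^K + Kρ^(K+1)] / [(1−ρ)(1−ρ^(K+1))]
Numerator: 1.0575·(1 − 5·1.250432 + 4·1.322286) = 0.039105
Denominator: (-0.05746)·(-0.322286) = 0.018519
L = 0.039105/0.018519 = 2.1116

Final: 2.1116


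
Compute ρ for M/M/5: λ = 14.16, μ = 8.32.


ρ = λ/(cμ) = 14.16/(5·8.32) = 14.16/41.60 = 0.3404

Final: 0.3404


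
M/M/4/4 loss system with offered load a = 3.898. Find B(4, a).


B(c,a) = (a^c/c!) / Σ_{k=0}^{c} a^k/k!
a^4/4! = 9.619580
Σ terms (k=0..4): 1.00000 + 3.89800 + 7.59720 + 9.87130 + 9.61958 = 31.986080
B = 9.619580/31.986080 = 0.300743

Final: 0.300743
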